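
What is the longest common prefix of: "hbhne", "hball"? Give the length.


Words: hbhne, hball
  Position 0: all 'h' => match
  Position 1: all 'b' => match
  Position 2: ('h', 'a') => mismatch, stop
LCP = "hb" (length 2)

2


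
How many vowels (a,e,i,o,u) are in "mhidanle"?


Input: mhidanle
Checking each character:
  'm' at position 0: consonant
  'h' at position 1: consonant
  'i' at position 2: vowel (running total: 1)
  'd' at position 3: consonant
  'a' at position 4: vowel (running total: 2)
  'n' at position 5: consonant
  'l' at position 6: consonant
  'e' at position 7: vowel (running total: 3)
Total vowels: 3

3


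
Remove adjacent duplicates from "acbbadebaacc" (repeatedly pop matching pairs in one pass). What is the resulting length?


Input: acbbadebaacc
Stack-based adjacent duplicate removal:
  Read 'a': push. Stack: a
  Read 'c': push. Stack: ac
  Read 'b': push. Stack: acb
  Read 'b': matches stack top 'b' => pop. Stack: ac
  Read 'a': push. Stack: aca
  Read 'd': push. Stack: acad
  Read 'e': push. Stack: acade
  Read 'b': push. Stack: acadeb
  Read 'a': push. Stack: acadeba
  Read 'a': matches stack top 'a' => pop. Stack: acadeb
  Read 'c': push. Stack: acadebc
  Read 'c': matches stack top 'c' => pop. Stack: acadeb
Final stack: "acadeb" (length 6)

6


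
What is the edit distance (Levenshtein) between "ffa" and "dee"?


Computing edit distance: "ffa" -> "dee"
DP table:
           d    e    e
      0    1    2    3
  f   1    1    2    3
  f   2    2    2    3
  a   3    3    3    3
Edit distance = dp[3][3] = 3

3


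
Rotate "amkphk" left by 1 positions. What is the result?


Input: "amkphk", rotate left by 1
First 1 characters: "a"
Remaining characters: "mkphk"
Concatenate remaining + first: "mkphk" + "a" = "mkphka"

mkphka


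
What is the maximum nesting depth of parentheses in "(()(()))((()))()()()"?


Input: "(()(()))((()))()()()"
Tracking depth:
  Position 0 '(': depth becomes 1
  Position 1 '(': depth becomes 2
  Position 2 ')': depth becomes 1
  Position 3 '(': depth becomes 2
  Position 4 '(': depth becomes 3
  Position 5 ')': depth becomes 2
  Position 6 ')': depth becomes 1
  Position 7 ')': depth becomes 0
  Position 8 '(': depth becomes 1
  Position 9 '(': depth becomes 2
  Position 10 '(': depth becomes 3
  Position 11 ')': depth becomes 2
  Position 12 ')': depth becomes 1
  Position 13 ')': depth becomes 0
  Position 14 '(': depth becomes 1
  Position 15 ')': depth becomes 0
  Position 16 '(': depth becomes 1
  Position 17 ')': depth becomes 0
  Position 18 '(': depth becomes 1
  Position 19 ')': depth becomes 0
Maximum depth reached: 3

3


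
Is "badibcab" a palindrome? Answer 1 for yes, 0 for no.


Input: badibcab
Reversed: bacbidab
  Compare pos 0 ('b') with pos 7 ('b'): match
  Compare pos 1 ('a') with pos 6 ('a'): match
  Compare pos 2 ('d') with pos 5 ('c'): MISMATCH
  Compare pos 3 ('i') with pos 4 ('b'): MISMATCH
Result: not a palindrome

0


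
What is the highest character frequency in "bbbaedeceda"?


Input: bbbaedeceda
Character counts:
  'a': 2
  'b': 3
  'c': 1
  'd': 2
  'e': 3
Maximum frequency: 3

3


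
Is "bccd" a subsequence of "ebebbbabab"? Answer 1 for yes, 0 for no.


Check if "bccd" is a subsequence of "ebebbbabab"
Greedy scan:
  Position 0 ('e'): no match needed
  Position 1 ('b'): matches sub[0] = 'b'
  Position 2 ('e'): no match needed
  Position 3 ('b'): no match needed
  Position 4 ('b'): no match needed
  Position 5 ('b'): no match needed
  Position 6 ('a'): no match needed
  Position 7 ('b'): no match needed
  Position 8 ('a'): no match needed
  Position 9 ('b'): no match needed
Only matched 1/4 characters => not a subsequence

0


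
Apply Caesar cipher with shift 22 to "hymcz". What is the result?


Caesar cipher: shift "hymcz" by 22
  'h' (pos 7) + 22 = pos 3 = 'd'
  'y' (pos 24) + 22 = pos 20 = 'u'
  'm' (pos 12) + 22 = pos 8 = 'i'
  'c' (pos 2) + 22 = pos 24 = 'y'
  'z' (pos 25) + 22 = pos 21 = 'v'
Result: duiyv

duiyv


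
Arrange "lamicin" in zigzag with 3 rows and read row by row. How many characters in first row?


Zigzag "lamicin" into 3 rows:
Placing characters:
  'l' => row 0
  'a' => row 1
  'm' => row 2
  'i' => row 1
  'c' => row 0
  'i' => row 1
  'n' => row 2
Rows:
  Row 0: "lc"
  Row 1: "aii"
  Row 2: "mn"
First row length: 2

2


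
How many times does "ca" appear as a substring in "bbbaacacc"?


Searching for "ca" in "bbbaacacc"
Scanning each position:
  Position 0: "bb" => no
  Position 1: "bb" => no
  Position 2: "ba" => no
  Position 3: "aa" => no
  Position 4: "ac" => no
  Position 5: "ca" => MATCH
  Position 6: "ac" => no
  Position 7: "cc" => no
Total occurrences: 1

1


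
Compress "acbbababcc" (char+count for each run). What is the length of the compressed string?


Input: acbbababcc
Runs:
  'a' x 1 => "a1"
  'c' x 1 => "c1"
  'b' x 2 => "b2"
  'a' x 1 => "a1"
  'b' x 1 => "b1"
  'a' x 1 => "a1"
  'b' x 1 => "b1"
  'c' x 2 => "c2"
Compressed: "a1c1b2a1b1a1b1c2"
Compressed length: 16

16


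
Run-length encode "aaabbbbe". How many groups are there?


Input: aaabbbbe
Scanning for consecutive runs:
  Group 1: 'a' x 3 (positions 0-2)
  Group 2: 'b' x 4 (positions 3-6)
  Group 3: 'e' x 1 (positions 7-7)
Total groups: 3

3


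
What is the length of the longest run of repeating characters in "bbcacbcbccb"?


Input: "bbcacbcbccb"
Scanning for longest run:
  Position 1 ('b'): continues run of 'b', length=2
  Position 2 ('c'): new char, reset run to 1
  Position 3 ('a'): new char, reset run to 1
  Position 4 ('c'): new char, reset run to 1
  Position 5 ('b'): new char, reset run to 1
  Position 6 ('c'): new char, reset run to 1
  Position 7 ('b'): new char, reset run to 1
  Position 8 ('c'): new char, reset run to 1
  Position 9 ('c'): continues run of 'c', length=2
  Position 10 ('b'): new char, reset run to 1
Longest run: 'b' with length 2

2


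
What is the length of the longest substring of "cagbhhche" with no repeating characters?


Input: "cagbhhche"
Sliding window (track last position of each char):
  Position 0 ('c'): window [0,0] length 1 -- new best
  Position 1 ('a'): window [0,1] length 2 -- new best
  Position 2 ('g'): window [0,2] length 3 -- new best
  Position 3 ('b'): window [0,3] length 4 -- new best
  Position 4 ('h'): window [0,4] length 5 -- new best
  Position 5 ('h'): repeat (last at 4), move window start to 5
  Position 5 ('h'): window [5,5] length 1
  Position 6 ('c'): window [5,6] length 2
  Position 7 ('h'): repeat (last at 5), move window start to 6
  Position 7 ('h'): window [6,7] length 2
  Position 8 ('e'): window [6,8] length 3
Longest substring with no repeats: "cagbh" with length 5

5


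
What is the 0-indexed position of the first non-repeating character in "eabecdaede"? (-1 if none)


Input: eabecdaede
Character frequencies:
  'a': 2
  'b': 1
  'c': 1
  'd': 2
  'e': 4
Scanning left to right for freq == 1:
  Position 0 ('e'): freq=4, skip
  Position 1 ('a'): freq=2, skip
  Position 2 ('b'): unique! => answer = 2

2


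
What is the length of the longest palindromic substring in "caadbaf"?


Input: "caadbaf"
Checking substrings for palindromes:
  [1:3] "aa" (len 2) => palindrome
Longest palindromic substring: "aa" with length 2

2


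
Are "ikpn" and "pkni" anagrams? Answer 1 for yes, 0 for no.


Strings: "ikpn", "pkni"
Sorted first:  iknp
Sorted second: iknp
Sorted forms match => anagrams

1


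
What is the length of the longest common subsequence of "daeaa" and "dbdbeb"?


LCS of "daeaa" and "dbdbeb"
DP table:
           d    b    d    b    e    b
      0    0    0    0    0    0    0
  d   0    1    1    1    1    1    1
  a   0    1    1    1    1    1    1
  e   0    1    1    1    1    2    2
  a   0    1    1    1    1    2    2
  a   0    1    1    1    1    2    2
LCS length = dp[5][6] = 2

2


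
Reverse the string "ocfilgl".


Input: ocfilgl
Reading characters right to left:
  Position 6: 'l'
  Position 5: 'g'
  Position 4: 'l'
  Position 3: 'i'
  Position 2: 'f'
  Position 1: 'c'
  Position 0: 'o'
Reversed: lglifco

lglifco


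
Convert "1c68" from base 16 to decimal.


Input: "1c68" in base 16
Positional expansion:
  Digit '1' (value 1) x 16^3 = 4096
  Digit 'c' (value 12) x 16^2 = 3072
  Digit '6' (value 6) x 16^1 = 96
  Digit '8' (value 8) x 16^0 = 8
Sum = 7272

7272


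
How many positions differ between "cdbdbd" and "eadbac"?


Comparing "cdbdbd" and "eadbac" position by position:
  Position 0: 'c' vs 'e' => DIFFER
  Position 1: 'd' vs 'a' => DIFFER
  Position 2: 'b' vs 'd' => DIFFER
  Position 3: 'd' vs 'b' => DIFFER
  Position 4: 'b' vs 'a' => DIFFER
  Position 5: 'd' vs 'c' => DIFFER
Positions that differ: 6

6


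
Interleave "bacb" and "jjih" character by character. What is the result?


Interleaving "bacb" and "jjih":
  Position 0: 'b' from first, 'j' from second => "bj"
  Position 1: 'a' from first, 'j' from second => "aj"
  Position 2: 'c' from first, 'i' from second => "ci"
  Position 3: 'b' from first, 'h' from second => "bh"
Result: bjajcibh

bjajcibh


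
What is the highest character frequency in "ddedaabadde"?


Input: ddedaabadde
Character counts:
  'a': 3
  'b': 1
  'd': 5
  'e': 2
Maximum frequency: 5

5


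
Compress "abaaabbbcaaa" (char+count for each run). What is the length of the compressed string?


Input: abaaabbbcaaa
Runs:
  'a' x 1 => "a1"
  'b' x 1 => "b1"
  'a' x 3 => "a3"
  'b' x 3 => "b3"
  'c' x 1 => "c1"
  'a' x 3 => "a3"
Compressed: "a1b1a3b3c1a3"
Compressed length: 12

12


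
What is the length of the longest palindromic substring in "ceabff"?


Input: "ceabff"
Checking substrings for palindromes:
  [4:6] "ff" (len 2) => palindrome
Longest palindromic substring: "ff" with length 2

2


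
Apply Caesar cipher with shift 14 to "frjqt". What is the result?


Caesar cipher: shift "frjqt" by 14
  'f' (pos 5) + 14 = pos 19 = 't'
  'r' (pos 17) + 14 = pos 5 = 'f'
  'j' (pos 9) + 14 = pos 23 = 'x'
  'q' (pos 16) + 14 = pos 4 = 'e'
  't' (pos 19) + 14 = pos 7 = 'h'
Result: tfxeh

tfxeh


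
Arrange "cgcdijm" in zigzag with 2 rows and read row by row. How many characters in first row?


Zigzag "cgcdijm" into 2 rows:
Placing characters:
  'c' => row 0
  'g' => row 1
  'c' => row 0
  'd' => row 1
  'i' => row 0
  'j' => row 1
  'm' => row 0
Rows:
  Row 0: "ccim"
  Row 1: "gdj"
First row length: 4

4


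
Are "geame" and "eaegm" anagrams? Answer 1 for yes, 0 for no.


Strings: "geame", "eaegm"
Sorted first:  aeegm
Sorted second: aeegm
Sorted forms match => anagrams

1


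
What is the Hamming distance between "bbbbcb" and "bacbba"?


Comparing "bbbbcb" and "bacbba" position by position:
  Position 0: 'b' vs 'b' => same
  Position 1: 'b' vs 'a' => differ
  Position 2: 'b' vs 'c' => differ
  Position 3: 'b' vs 'b' => same
  Position 4: 'c' vs 'b' => differ
  Position 5: 'b' vs 'a' => differ
Total differences (Hamming distance): 4

4


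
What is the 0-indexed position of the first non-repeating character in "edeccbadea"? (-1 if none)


Input: edeccbadea
Character frequencies:
  'a': 2
  'b': 1
  'c': 2
  'd': 2
  'e': 3
Scanning left to right for freq == 1:
  Position 0 ('e'): freq=3, skip
  Position 1 ('d'): freq=2, skip
  Position 2 ('e'): freq=3, skip
  Position 3 ('c'): freq=2, skip
  Position 4 ('c'): freq=2, skip
  Position 5 ('b'): unique! => answer = 5

5


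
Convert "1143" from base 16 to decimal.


Input: "1143" in base 16
Positional expansion:
  Digit '1' (value 1) x 16^3 = 4096
  Digit '1' (value 1) x 16^2 = 256
  Digit '4' (value 4) x 16^1 = 64
  Digit '3' (value 3) x 16^0 = 3
Sum = 4419

4419


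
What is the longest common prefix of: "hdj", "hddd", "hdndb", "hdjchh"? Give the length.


Words: hdj, hddd, hdndb, hdjchh
  Position 0: all 'h' => match
  Position 1: all 'd' => match
  Position 2: ('j', 'd', 'n', 'j') => mismatch, stop
LCP = "hd" (length 2)

2


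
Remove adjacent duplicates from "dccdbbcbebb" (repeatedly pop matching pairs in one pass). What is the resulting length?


Input: dccdbbcbebb
Stack-based adjacent duplicate removal:
  Read 'd': push. Stack: d
  Read 'c': push. Stack: dc
  Read 'c': matches stack top 'c' => pop. Stack: d
  Read 'd': matches stack top 'd' => pop. Stack: (empty)
  Read 'b': push. Stack: b
  Read 'b': matches stack top 'b' => pop. Stack: (empty)
  Read 'c': push. Stack: c
  Read 'b': push. Stack: cb
  Read 'e': push. Stack: cbe
  Read 'b': push. Stack: cbeb
  Read 'b': matches stack top 'b' => pop. Stack: cbe
Final stack: "cbe" (length 3)

3


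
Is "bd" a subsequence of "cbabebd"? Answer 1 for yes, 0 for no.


Check if "bd" is a subsequence of "cbabebd"
Greedy scan:
  Position 0 ('c'): no match needed
  Position 1 ('b'): matches sub[0] = 'b'
  Position 2 ('a'): no match needed
  Position 3 ('b'): no match needed
  Position 4 ('e'): no match needed
  Position 5 ('b'): no match needed
  Position 6 ('d'): matches sub[1] = 'd'
All 2 characters matched => is a subsequence

1


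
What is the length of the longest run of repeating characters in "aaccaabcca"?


Input: "aaccaabcca"
Scanning for longest run:
  Position 1 ('a'): continues run of 'a', length=2
  Position 2 ('c'): new char, reset run to 1
  Position 3 ('c'): continues run of 'c', length=2
  Position 4 ('a'): new char, reset run to 1
  Position 5 ('a'): continues run of 'a', length=2
  Position 6 ('b'): new char, reset run to 1
  Position 7 ('c'): new char, reset run to 1
  Position 8 ('c'): continues run of 'c', length=2
  Position 9 ('a'): new char, reset run to 1
Longest run: 'a' with length 2

2


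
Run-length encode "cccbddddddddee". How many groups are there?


Input: cccbddddddddee
Scanning for consecutive runs:
  Group 1: 'c' x 3 (positions 0-2)
  Group 2: 'b' x 1 (positions 3-3)
  Group 3: 'd' x 8 (positions 4-11)
  Group 4: 'e' x 2 (positions 12-13)
Total groups: 4

4


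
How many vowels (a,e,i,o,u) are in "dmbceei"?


Input: dmbceei
Checking each character:
  'd' at position 0: consonant
  'm' at position 1: consonant
  'b' at position 2: consonant
  'c' at position 3: consonant
  'e' at position 4: vowel (running total: 1)
  'e' at position 5: vowel (running total: 2)
  'i' at position 6: vowel (running total: 3)
Total vowels: 3

3


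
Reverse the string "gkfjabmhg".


Input: gkfjabmhg
Reading characters right to left:
  Position 8: 'g'
  Position 7: 'h'
  Position 6: 'm'
  Position 5: 'b'
  Position 4: 'a'
  Position 3: 'j'
  Position 2: 'f'
  Position 1: 'k'
  Position 0: 'g'
Reversed: ghmbajfkg

ghmbajfkg


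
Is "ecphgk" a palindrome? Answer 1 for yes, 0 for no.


Input: ecphgk
Reversed: kghpce
  Compare pos 0 ('e') with pos 5 ('k'): MISMATCH
  Compare pos 1 ('c') with pos 4 ('g'): MISMATCH
  Compare pos 2 ('p') with pos 3 ('h'): MISMATCH
Result: not a palindrome

0


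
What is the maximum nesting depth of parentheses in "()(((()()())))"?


Input: "()(((()()())))"
Tracking depth:
  Position 0 '(': depth becomes 1
  Position 1 ')': depth becomes 0
  Position 2 '(': depth becomes 1
  Position 3 '(': depth becomes 2
  Position 4 '(': depth becomes 3
  Position 5 '(': depth becomes 4
  Position 6 ')': depth becomes 3
  Position 7 '(': depth becomes 4
  Position 8 ')': depth becomes 3
  Position 9 '(': depth becomes 4
  Position 10 ')': depth becomes 3
  Position 11 ')': depth becomes 2
  Position 12 ')': depth becomes 1
  Position 13 ')': depth becomes 0
Maximum depth reached: 4

4


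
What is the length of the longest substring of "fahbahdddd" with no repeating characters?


Input: "fahbahdddd"
Sliding window (track last position of each char):
  Position 0 ('f'): window [0,0] length 1 -- new best
  Position 1 ('a'): window [0,1] length 2 -- new best
  Position 2 ('h'): window [0,2] length 3 -- new best
  Position 3 ('b'): window [0,3] length 4 -- new best
  Position 4 ('a'): repeat (last at 1), move window start to 2
  Position 4 ('a'): window [2,4] length 3
  Position 5 ('h'): repeat (last at 2), move window start to 3
  Position 5 ('h'): window [3,5] length 3
  Position 6 ('d'): window [3,6] length 4
  Position 7 ('d'): repeat (last at 6), move window start to 7
  Position 7 ('d'): window [7,7] length 1
  Position 8 ('d'): repeat (last at 7), move window start to 8
  Position 8 ('d'): window [8,8] length 1
  Position 9 ('d'): repeat (last at 8), move window start to 9
  Position 9 ('d'): window [9,9] length 1
Longest substring with no repeats: "fahb" with length 4

4


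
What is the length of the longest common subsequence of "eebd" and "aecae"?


LCS of "eebd" and "aecae"
DP table:
           a    e    c    a    e
      0    0    0    0    0    0
  e   0    0    1    1    1    1
  e   0    0    1    1    1    2
  b   0    0    1    1    1    2
  d   0    0    1    1    1    2
LCS length = dp[4][5] = 2

2


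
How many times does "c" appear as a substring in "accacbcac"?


Searching for "c" in "accacbcac"
Scanning each position:
  Position 0: "a" => no
  Position 1: "c" => MATCH
  Position 2: "c" => MATCH
  Position 3: "a" => no
  Position 4: "c" => MATCH
  Position 5: "b" => no
  Position 6: "c" => MATCH
  Position 7: "a" => no
  Position 8: "c" => MATCH
Total occurrences: 5

5


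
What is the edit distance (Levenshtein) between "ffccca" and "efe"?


Computing edit distance: "ffccca" -> "efe"
DP table:
           e    f    e
      0    1    2    3
  f   1    1    1    2
  f   2    2    1    2
  c   3    3    2    2
  c   4    4    3    3
  c   5    5    4    4
  a   6    6    5    5
Edit distance = dp[6][3] = 5

5


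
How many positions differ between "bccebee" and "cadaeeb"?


Comparing "bccebee" and "cadaeeb" position by position:
  Position 0: 'b' vs 'c' => DIFFER
  Position 1: 'c' vs 'a' => DIFFER
  Position 2: 'c' vs 'd' => DIFFER
  Position 3: 'e' vs 'a' => DIFFER
  Position 4: 'b' vs 'e' => DIFFER
  Position 5: 'e' vs 'e' => same
  Position 6: 'e' vs 'b' => DIFFER
Positions that differ: 6

6


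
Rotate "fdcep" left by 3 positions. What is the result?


Input: "fdcep", rotate left by 3
First 3 characters: "fdc"
Remaining characters: "ep"
Concatenate remaining + first: "ep" + "fdc" = "epfdc"

epfdc


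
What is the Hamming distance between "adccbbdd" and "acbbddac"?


Comparing "adccbbdd" and "acbbddac" position by position:
  Position 0: 'a' vs 'a' => same
  Position 1: 'd' vs 'c' => differ
  Position 2: 'c' vs 'b' => differ
  Position 3: 'c' vs 'b' => differ
  Position 4: 'b' vs 'd' => differ
  Position 5: 'b' vs 'd' => differ
  Position 6: 'd' vs 'a' => differ
  Position 7: 'd' vs 'c' => differ
Total differences (Hamming distance): 7

7


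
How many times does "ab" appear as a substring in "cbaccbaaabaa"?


Searching for "ab" in "cbaccbaaabaa"
Scanning each position:
  Position 0: "cb" => no
  Position 1: "ba" => no
  Position 2: "ac" => no
  Position 3: "cc" => no
  Position 4: "cb" => no
  Position 5: "ba" => no
  Position 6: "aa" => no
  Position 7: "aa" => no
  Position 8: "ab" => MATCH
  Position 9: "ba" => no
  Position 10: "aa" => no
Total occurrences: 1

1


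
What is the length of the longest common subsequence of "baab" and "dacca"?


LCS of "baab" and "dacca"
DP table:
           d    a    c    c    a
      0    0    0    0    0    0
  b   0    0    0    0    0    0
  a   0    0    1    1    1    1
  a   0    0    1    1    1    2
  b   0    0    1    1    1    2
LCS length = dp[4][5] = 2

2


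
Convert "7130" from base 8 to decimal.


Input: "7130" in base 8
Positional expansion:
  Digit '7' (value 7) x 8^3 = 3584
  Digit '1' (value 1) x 8^2 = 64
  Digit '3' (value 3) x 8^1 = 24
  Digit '0' (value 0) x 8^0 = 0
Sum = 3672

3672


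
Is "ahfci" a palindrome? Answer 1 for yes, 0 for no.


Input: ahfci
Reversed: icfha
  Compare pos 0 ('a') with pos 4 ('i'): MISMATCH
  Compare pos 1 ('h') with pos 3 ('c'): MISMATCH
Result: not a palindrome

0


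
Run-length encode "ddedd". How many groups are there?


Input: ddedd
Scanning for consecutive runs:
  Group 1: 'd' x 2 (positions 0-1)
  Group 2: 'e' x 1 (positions 2-2)
  Group 3: 'd' x 2 (positions 3-4)
Total groups: 3

3


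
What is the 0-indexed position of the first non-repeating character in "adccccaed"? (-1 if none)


Input: adccccaed
Character frequencies:
  'a': 2
  'c': 4
  'd': 2
  'e': 1
Scanning left to right for freq == 1:
  Position 0 ('a'): freq=2, skip
  Position 1 ('d'): freq=2, skip
  Position 2 ('c'): freq=4, skip
  Position 3 ('c'): freq=4, skip
  Position 4 ('c'): freq=4, skip
  Position 5 ('c'): freq=4, skip
  Position 6 ('a'): freq=2, skip
  Position 7 ('e'): unique! => answer = 7

7


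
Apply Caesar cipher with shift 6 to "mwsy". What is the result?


Caesar cipher: shift "mwsy" by 6
  'm' (pos 12) + 6 = pos 18 = 's'
  'w' (pos 22) + 6 = pos 2 = 'c'
  's' (pos 18) + 6 = pos 24 = 'y'
  'y' (pos 24) + 6 = pos 4 = 'e'
Result: scye

scye


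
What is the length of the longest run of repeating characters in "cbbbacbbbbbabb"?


Input: "cbbbacbbbbbabb"
Scanning for longest run:
  Position 1 ('b'): new char, reset run to 1
  Position 2 ('b'): continues run of 'b', length=2
  Position 3 ('b'): continues run of 'b', length=3
  Position 4 ('a'): new char, reset run to 1
  Position 5 ('c'): new char, reset run to 1
  Position 6 ('b'): new char, reset run to 1
  Position 7 ('b'): continues run of 'b', length=2
  Position 8 ('b'): continues run of 'b', length=3
  Position 9 ('b'): continues run of 'b', length=4
  Position 10 ('b'): continues run of 'b', length=5
  Position 11 ('a'): new char, reset run to 1
  Position 12 ('b'): new char, reset run to 1
  Position 13 ('b'): continues run of 'b', length=2
Longest run: 'b' with length 5

5


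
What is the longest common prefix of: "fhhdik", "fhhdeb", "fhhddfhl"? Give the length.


Words: fhhdik, fhhdeb, fhhddfhl
  Position 0: all 'f' => match
  Position 1: all 'h' => match
  Position 2: all 'h' => match
  Position 3: all 'd' => match
  Position 4: ('i', 'e', 'd') => mismatch, stop
LCP = "fhhd" (length 4)

4


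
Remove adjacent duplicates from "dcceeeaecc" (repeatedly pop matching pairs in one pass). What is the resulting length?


Input: dcceeeaecc
Stack-based adjacent duplicate removal:
  Read 'd': push. Stack: d
  Read 'c': push. Stack: dc
  Read 'c': matches stack top 'c' => pop. Stack: d
  Read 'e': push. Stack: de
  Read 'e': matches stack top 'e' => pop. Stack: d
  Read 'e': push. Stack: de
  Read 'a': push. Stack: dea
  Read 'e': push. Stack: deae
  Read 'c': push. Stack: deaec
  Read 'c': matches stack top 'c' => pop. Stack: deae
Final stack: "deae" (length 4)

4


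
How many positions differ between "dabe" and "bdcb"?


Comparing "dabe" and "bdcb" position by position:
  Position 0: 'd' vs 'b' => DIFFER
  Position 1: 'a' vs 'd' => DIFFER
  Position 2: 'b' vs 'c' => DIFFER
  Position 3: 'e' vs 'b' => DIFFER
Positions that differ: 4

4


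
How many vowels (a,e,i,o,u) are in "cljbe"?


Input: cljbe
Checking each character:
  'c' at position 0: consonant
  'l' at position 1: consonant
  'j' at position 2: consonant
  'b' at position 3: consonant
  'e' at position 4: vowel (running total: 1)
Total vowels: 1

1


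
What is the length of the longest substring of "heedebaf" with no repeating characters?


Input: "heedebaf"
Sliding window (track last position of each char):
  Position 0 ('h'): window [0,0] length 1 -- new best
  Position 1 ('e'): window [0,1] length 2 -- new best
  Position 2 ('e'): repeat (last at 1), move window start to 2
  Position 2 ('e'): window [2,2] length 1
  Position 3 ('d'): window [2,3] length 2
  Position 4 ('e'): repeat (last at 2), move window start to 3
  Position 4 ('e'): window [3,4] length 2
  Position 5 ('b'): window [3,5] length 3 -- new best
  Position 6 ('a'): window [3,6] length 4 -- new best
  Position 7 ('f'): window [3,7] length 5 -- new best
Longest substring with no repeats: "debaf" with length 5

5


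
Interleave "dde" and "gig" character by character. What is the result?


Interleaving "dde" and "gig":
  Position 0: 'd' from first, 'g' from second => "dg"
  Position 1: 'd' from first, 'i' from second => "di"
  Position 2: 'e' from first, 'g' from second => "eg"
Result: dgdieg

dgdieg


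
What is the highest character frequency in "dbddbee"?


Input: dbddbee
Character counts:
  'b': 2
  'd': 3
  'e': 2
Maximum frequency: 3

3


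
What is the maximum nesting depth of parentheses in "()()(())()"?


Input: "()()(())()"
Tracking depth:
  Position 0 '(': depth becomes 1
  Position 1 ')': depth becomes 0
  Position 2 '(': depth becomes 1
  Position 3 ')': depth becomes 0
  Position 4 '(': depth becomes 1
  Position 5 '(': depth becomes 2
  Position 6 ')': depth becomes 1
  Position 7 ')': depth becomes 0
  Position 8 '(': depth becomes 1
  Position 9 ')': depth becomes 0
Maximum depth reached: 2

2


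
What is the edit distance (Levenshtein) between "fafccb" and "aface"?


Computing edit distance: "fafccb" -> "aface"
DP table:
           a    f    a    c    e
      0    1    2    3    4    5
  f   1    1    1    2    3    4
  a   2    1    2    1    2    3
  f   3    2    1    2    2    3
  c   4    3    2    2    2    3
  c   5    4    3    3    2    3
  b   6    5    4    4    3    3
Edit distance = dp[6][5] = 3

3


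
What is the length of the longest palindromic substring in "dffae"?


Input: "dffae"
Checking substrings for palindromes:
  [1:3] "ff" (len 2) => palindrome
Longest palindromic substring: "ff" with length 2

2


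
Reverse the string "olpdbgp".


Input: olpdbgp
Reading characters right to left:
  Position 6: 'p'
  Position 5: 'g'
  Position 4: 'b'
  Position 3: 'd'
  Position 2: 'p'
  Position 1: 'l'
  Position 0: 'o'
Reversed: pgbdplo

pgbdplo


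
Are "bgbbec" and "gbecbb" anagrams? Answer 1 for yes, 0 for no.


Strings: "bgbbec", "gbecbb"
Sorted first:  bbbceg
Sorted second: bbbceg
Sorted forms match => anagrams

1


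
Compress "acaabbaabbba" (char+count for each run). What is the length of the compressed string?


Input: acaabbaabbba
Runs:
  'a' x 1 => "a1"
  'c' x 1 => "c1"
  'a' x 2 => "a2"
  'b' x 2 => "b2"
  'a' x 2 => "a2"
  'b' x 3 => "b3"
  'a' x 1 => "a1"
Compressed: "a1c1a2b2a2b3a1"
Compressed length: 14

14


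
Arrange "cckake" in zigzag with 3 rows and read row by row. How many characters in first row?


Zigzag "cckake" into 3 rows:
Placing characters:
  'c' => row 0
  'c' => row 1
  'k' => row 2
  'a' => row 1
  'k' => row 0
  'e' => row 1
Rows:
  Row 0: "ck"
  Row 1: "cae"
  Row 2: "k"
First row length: 2

2


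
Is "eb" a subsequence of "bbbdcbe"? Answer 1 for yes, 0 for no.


Check if "eb" is a subsequence of "bbbdcbe"
Greedy scan:
  Position 0 ('b'): no match needed
  Position 1 ('b'): no match needed
  Position 2 ('b'): no match needed
  Position 3 ('d'): no match needed
  Position 4 ('c'): no match needed
  Position 5 ('b'): no match needed
  Position 6 ('e'): matches sub[0] = 'e'
Only matched 1/2 characters => not a subsequence

0


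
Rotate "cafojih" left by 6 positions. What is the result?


Input: "cafojih", rotate left by 6
First 6 characters: "cafoji"
Remaining characters: "h"
Concatenate remaining + first: "h" + "cafoji" = "hcafoji"

hcafoji


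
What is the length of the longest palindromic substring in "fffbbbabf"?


Input: "fffbbbabf"
Checking substrings for palindromes:
  [0:3] "fff" (len 3) => palindrome
  [3:6] "bbb" (len 3) => palindrome
  [5:8] "bab" (len 3) => palindrome
  [0:2] "ff" (len 2) => palindrome
  [1:3] "ff" (len 2) => palindrome
  [3:5] "bb" (len 2) => palindrome
Longest palindromic substring: "fff" with length 3

3


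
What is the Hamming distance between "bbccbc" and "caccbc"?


Comparing "bbccbc" and "caccbc" position by position:
  Position 0: 'b' vs 'c' => differ
  Position 1: 'b' vs 'a' => differ
  Position 2: 'c' vs 'c' => same
  Position 3: 'c' vs 'c' => same
  Position 4: 'b' vs 'b' => same
  Position 5: 'c' vs 'c' => same
Total differences (Hamming distance): 2

2


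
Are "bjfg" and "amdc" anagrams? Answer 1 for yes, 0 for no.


Strings: "bjfg", "amdc"
Sorted first:  bfgj
Sorted second: acdm
Differ at position 0: 'b' vs 'a' => not anagrams

0


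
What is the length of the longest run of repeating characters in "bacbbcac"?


Input: "bacbbcac"
Scanning for longest run:
  Position 1 ('a'): new char, reset run to 1
  Position 2 ('c'): new char, reset run to 1
  Position 3 ('b'): new char, reset run to 1
  Position 4 ('b'): continues run of 'b', length=2
  Position 5 ('c'): new char, reset run to 1
  Position 6 ('a'): new char, reset run to 1
  Position 7 ('c'): new char, reset run to 1
Longest run: 'b' with length 2

2


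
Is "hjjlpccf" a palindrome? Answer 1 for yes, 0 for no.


Input: hjjlpccf
Reversed: fccpljjh
  Compare pos 0 ('h') with pos 7 ('f'): MISMATCH
  Compare pos 1 ('j') with pos 6 ('c'): MISMATCH
  Compare pos 2 ('j') with pos 5 ('c'): MISMATCH
  Compare pos 3 ('l') with pos 4 ('p'): MISMATCH
Result: not a palindrome

0


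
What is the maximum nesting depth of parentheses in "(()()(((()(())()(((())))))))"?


Input: "(()()(((()(())()(((())))))))"
Tracking depth:
  Position 0 '(': depth becomes 1
  Position 1 '(': depth becomes 2
  Position 2 ')': depth becomes 1
  Position 3 '(': depth becomes 2
  Position 4 ')': depth becomes 1
  Position 5 '(': depth becomes 2
  Position 6 '(': depth becomes 3
  Position 7 '(': depth becomes 4
  Position 8 '(': depth becomes 5
  Position 9 ')': depth becomes 4
  Position 10 '(': depth becomes 5
  Position 11 '(': depth becomes 6
  Position 12 ')': depth becomes 5
  Position 13 ')': depth becomes 4
  Position 14 '(': depth becomes 5
  Position 15 ')': depth becomes 4
  Position 16 '(': depth becomes 5
  Position 17 '(': depth becomes 6
  Position 18 '(': depth becomes 7
  Position 19 '(': depth becomes 8
  Position 20 ')': depth becomes 7
  Position 21 ')': depth becomes 6
  Position 22 ')': depth becomes 5
  Position 23 ')': depth becomes 4
  Position 24 ')': depth becomes 3
  Position 25 ')': depth becomes 2
  Position 26 ')': depth becomes 1
  Position 27 ')': depth becomes 0
Maximum depth reached: 8

8


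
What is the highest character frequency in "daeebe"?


Input: daeebe
Character counts:
  'a': 1
  'b': 1
  'd': 1
  'e': 3
Maximum frequency: 3

3


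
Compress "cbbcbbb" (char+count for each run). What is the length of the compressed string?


Input: cbbcbbb
Runs:
  'c' x 1 => "c1"
  'b' x 2 => "b2"
  'c' x 1 => "c1"
  'b' x 3 => "b3"
Compressed: "c1b2c1b3"
Compressed length: 8

8


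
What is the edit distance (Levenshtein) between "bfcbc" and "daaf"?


Computing edit distance: "bfcbc" -> "daaf"
DP table:
           d    a    a    f
      0    1    2    3    4
  b   1    1    2    3    4
  f   2    2    2    3    3
  c   3    3    3    3    4
  b   4    4    4    4    4
  c   5    5    5    5    5
Edit distance = dp[5][4] = 5

5


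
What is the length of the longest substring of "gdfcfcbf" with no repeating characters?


Input: "gdfcfcbf"
Sliding window (track last position of each char):
  Position 0 ('g'): window [0,0] length 1 -- new best
  Position 1 ('d'): window [0,1] length 2 -- new best
  Position 2 ('f'): window [0,2] length 3 -- new best
  Position 3 ('c'): window [0,3] length 4 -- new best
  Position 4 ('f'): repeat (last at 2), move window start to 3
  Position 4 ('f'): window [3,4] length 2
  Position 5 ('c'): repeat (last at 3), move window start to 4
  Position 5 ('c'): window [4,5] length 2
  Position 6 ('b'): window [4,6] length 3
  Position 7 ('f'): repeat (last at 4), move window start to 5
  Position 7 ('f'): window [5,7] length 3
Longest substring with no repeats: "gdfc" with length 4

4


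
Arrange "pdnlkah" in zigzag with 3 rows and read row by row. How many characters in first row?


Zigzag "pdnlkah" into 3 rows:
Placing characters:
  'p' => row 0
  'd' => row 1
  'n' => row 2
  'l' => row 1
  'k' => row 0
  'a' => row 1
  'h' => row 2
Rows:
  Row 0: "pk"
  Row 1: "dla"
  Row 2: "nh"
First row length: 2

2


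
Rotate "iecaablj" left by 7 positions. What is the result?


Input: "iecaablj", rotate left by 7
First 7 characters: "iecaabl"
Remaining characters: "j"
Concatenate remaining + first: "j" + "iecaabl" = "jiecaabl"

jiecaabl


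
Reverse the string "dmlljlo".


Input: dmlljlo
Reading characters right to left:
  Position 6: 'o'
  Position 5: 'l'
  Position 4: 'j'
  Position 3: 'l'
  Position 2: 'l'
  Position 1: 'm'
  Position 0: 'd'
Reversed: oljllmd

oljllmd


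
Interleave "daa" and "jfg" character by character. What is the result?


Interleaving "daa" and "jfg":
  Position 0: 'd' from first, 'j' from second => "dj"
  Position 1: 'a' from first, 'f' from second => "af"
  Position 2: 'a' from first, 'g' from second => "ag"
Result: djafag

djafag


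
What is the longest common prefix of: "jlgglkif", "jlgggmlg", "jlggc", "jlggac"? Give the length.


Words: jlgglkif, jlgggmlg, jlggc, jlggac
  Position 0: all 'j' => match
  Position 1: all 'l' => match
  Position 2: all 'g' => match
  Position 3: all 'g' => match
  Position 4: ('l', 'g', 'c', 'a') => mismatch, stop
LCP = "jlgg" (length 4)

4


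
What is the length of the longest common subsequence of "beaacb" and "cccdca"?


LCS of "beaacb" and "cccdca"
DP table:
           c    c    c    d    c    a
      0    0    0    0    0    0    0
  b   0    0    0    0    0    0    0
  e   0    0    0    0    0    0    0
  a   0    0    0    0    0    0    1
  a   0    0    0    0    0    0    1
  c   0    1    1    1    1    1    1
  b   0    1    1    1    1    1    1
LCS length = dp[6][6] = 1

1


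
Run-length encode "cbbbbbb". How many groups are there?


Input: cbbbbbb
Scanning for consecutive runs:
  Group 1: 'c' x 1 (positions 0-0)
  Group 2: 'b' x 6 (positions 1-6)
Total groups: 2

2


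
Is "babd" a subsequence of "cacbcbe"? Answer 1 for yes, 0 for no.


Check if "babd" is a subsequence of "cacbcbe"
Greedy scan:
  Position 0 ('c'): no match needed
  Position 1 ('a'): no match needed
  Position 2 ('c'): no match needed
  Position 3 ('b'): matches sub[0] = 'b'
  Position 4 ('c'): no match needed
  Position 5 ('b'): no match needed
  Position 6 ('e'): no match needed
Only matched 1/4 characters => not a subsequence

0


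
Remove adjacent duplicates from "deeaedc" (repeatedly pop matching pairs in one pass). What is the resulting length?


Input: deeaedc
Stack-based adjacent duplicate removal:
  Read 'd': push. Stack: d
  Read 'e': push. Stack: de
  Read 'e': matches stack top 'e' => pop. Stack: d
  Read 'a': push. Stack: da
  Read 'e': push. Stack: dae
  Read 'd': push. Stack: daed
  Read 'c': push. Stack: daedc
Final stack: "daedc" (length 5)

5


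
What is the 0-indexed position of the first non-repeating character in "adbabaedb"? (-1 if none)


Input: adbabaedb
Character frequencies:
  'a': 3
  'b': 3
  'd': 2
  'e': 1
Scanning left to right for freq == 1:
  Position 0 ('a'): freq=3, skip
  Position 1 ('d'): freq=2, skip
  Position 2 ('b'): freq=3, skip
  Position 3 ('a'): freq=3, skip
  Position 4 ('b'): freq=3, skip
  Position 5 ('a'): freq=3, skip
  Position 6 ('e'): unique! => answer = 6

6


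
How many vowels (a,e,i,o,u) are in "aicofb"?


Input: aicofb
Checking each character:
  'a' at position 0: vowel (running total: 1)
  'i' at position 1: vowel (running total: 2)
  'c' at position 2: consonant
  'o' at position 3: vowel (running total: 3)
  'f' at position 4: consonant
  'b' at position 5: consonant
Total vowels: 3

3


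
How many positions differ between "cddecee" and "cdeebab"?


Comparing "cddecee" and "cdeebab" position by position:
  Position 0: 'c' vs 'c' => same
  Position 1: 'd' vs 'd' => same
  Position 2: 'd' vs 'e' => DIFFER
  Position 3: 'e' vs 'e' => same
  Position 4: 'c' vs 'b' => DIFFER
  Position 5: 'e' vs 'a' => DIFFER
  Position 6: 'e' vs 'b' => DIFFER
Positions that differ: 4

4


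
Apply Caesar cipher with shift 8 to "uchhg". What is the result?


Caesar cipher: shift "uchhg" by 8
  'u' (pos 20) + 8 = pos 2 = 'c'
  'c' (pos 2) + 8 = pos 10 = 'k'
  'h' (pos 7) + 8 = pos 15 = 'p'
  'h' (pos 7) + 8 = pos 15 = 'p'
  'g' (pos 6) + 8 = pos 14 = 'o'
Result: ckppo

ckppo


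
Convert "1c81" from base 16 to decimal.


Input: "1c81" in base 16
Positional expansion:
  Digit '1' (value 1) x 16^3 = 4096
  Digit 'c' (value 12) x 16^2 = 3072
  Digit '8' (value 8) x 16^1 = 128
  Digit '1' (value 1) x 16^0 = 1
Sum = 7297

7297


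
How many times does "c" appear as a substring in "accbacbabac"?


Searching for "c" in "accbacbabac"
Scanning each position:
  Position 0: "a" => no
  Position 1: "c" => MATCH
  Position 2: "c" => MATCH
  Position 3: "b" => no
  Position 4: "a" => no
  Position 5: "c" => MATCH
  Position 6: "b" => no
  Position 7: "a" => no
  Position 8: "b" => no
  Position 9: "a" => no
  Position 10: "c" => MATCH
Total occurrences: 4

4


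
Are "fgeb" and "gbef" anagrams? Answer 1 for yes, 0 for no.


Strings: "fgeb", "gbef"
Sorted first:  befg
Sorted second: befg
Sorted forms match => anagrams

1


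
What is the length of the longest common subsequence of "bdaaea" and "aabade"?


LCS of "bdaaea" and "aabade"
DP table:
           a    a    b    a    d    e
      0    0    0    0    0    0    0
  b   0    0    0    1    1    1    1
  d   0    0    0    1    1    2    2
  a   0    1    1    1    2    2    2
  a   0    1    2    2    2    2    2
  e   0    1    2    2    2    2    3
  a   0    1    2    2    3    3    3
LCS length = dp[6][6] = 3

3


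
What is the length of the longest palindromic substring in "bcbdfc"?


Input: "bcbdfc"
Checking substrings for palindromes:
  [0:3] "bcb" (len 3) => palindrome
Longest palindromic substring: "bcb" with length 3

3


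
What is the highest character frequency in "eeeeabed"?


Input: eeeeabed
Character counts:
  'a': 1
  'b': 1
  'd': 1
  'e': 5
Maximum frequency: 5

5


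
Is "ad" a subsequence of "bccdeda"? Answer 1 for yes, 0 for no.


Check if "ad" is a subsequence of "bccdeda"
Greedy scan:
  Position 0 ('b'): no match needed
  Position 1 ('c'): no match needed
  Position 2 ('c'): no match needed
  Position 3 ('d'): no match needed
  Position 4 ('e'): no match needed
  Position 5 ('d'): no match needed
  Position 6 ('a'): matches sub[0] = 'a'
Only matched 1/2 characters => not a subsequence

0


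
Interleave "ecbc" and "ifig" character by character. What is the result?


Interleaving "ecbc" and "ifig":
  Position 0: 'e' from first, 'i' from second => "ei"
  Position 1: 'c' from first, 'f' from second => "cf"
  Position 2: 'b' from first, 'i' from second => "bi"
  Position 3: 'c' from first, 'g' from second => "cg"
Result: eicfbicg

eicfbicg


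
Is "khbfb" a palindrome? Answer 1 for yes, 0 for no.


Input: khbfb
Reversed: bfbhk
  Compare pos 0 ('k') with pos 4 ('b'): MISMATCH
  Compare pos 1 ('h') with pos 3 ('f'): MISMATCH
Result: not a palindrome

0


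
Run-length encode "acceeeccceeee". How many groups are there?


Input: acceeeccceeee
Scanning for consecutive runs:
  Group 1: 'a' x 1 (positions 0-0)
  Group 2: 'c' x 2 (positions 1-2)
  Group 3: 'e' x 3 (positions 3-5)
  Group 4: 'c' x 3 (positions 6-8)
  Group 5: 'e' x 4 (positions 9-12)
Total groups: 5

5


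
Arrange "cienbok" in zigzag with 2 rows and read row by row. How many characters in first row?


Zigzag "cienbok" into 2 rows:
Placing characters:
  'c' => row 0
  'i' => row 1
  'e' => row 0
  'n' => row 1
  'b' => row 0
  'o' => row 1
  'k' => row 0
Rows:
  Row 0: "cebk"
  Row 1: "ino"
First row length: 4

4


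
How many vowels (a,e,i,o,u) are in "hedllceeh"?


Input: hedllceeh
Checking each character:
  'h' at position 0: consonant
  'e' at position 1: vowel (running total: 1)
  'd' at position 2: consonant
  'l' at position 3: consonant
  'l' at position 4: consonant
  'c' at position 5: consonant
  'e' at position 6: vowel (running total: 2)
  'e' at position 7: vowel (running total: 3)
  'h' at position 8: consonant
Total vowels: 3

3


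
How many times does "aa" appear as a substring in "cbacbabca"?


Searching for "aa" in "cbacbabca"
Scanning each position:
  Position 0: "cb" => no
  Position 1: "ba" => no
  Position 2: "ac" => no
  Position 3: "cb" => no
  Position 4: "ba" => no
  Position 5: "ab" => no
  Position 6: "bc" => no
  Position 7: "ca" => no
Total occurrences: 0

0
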